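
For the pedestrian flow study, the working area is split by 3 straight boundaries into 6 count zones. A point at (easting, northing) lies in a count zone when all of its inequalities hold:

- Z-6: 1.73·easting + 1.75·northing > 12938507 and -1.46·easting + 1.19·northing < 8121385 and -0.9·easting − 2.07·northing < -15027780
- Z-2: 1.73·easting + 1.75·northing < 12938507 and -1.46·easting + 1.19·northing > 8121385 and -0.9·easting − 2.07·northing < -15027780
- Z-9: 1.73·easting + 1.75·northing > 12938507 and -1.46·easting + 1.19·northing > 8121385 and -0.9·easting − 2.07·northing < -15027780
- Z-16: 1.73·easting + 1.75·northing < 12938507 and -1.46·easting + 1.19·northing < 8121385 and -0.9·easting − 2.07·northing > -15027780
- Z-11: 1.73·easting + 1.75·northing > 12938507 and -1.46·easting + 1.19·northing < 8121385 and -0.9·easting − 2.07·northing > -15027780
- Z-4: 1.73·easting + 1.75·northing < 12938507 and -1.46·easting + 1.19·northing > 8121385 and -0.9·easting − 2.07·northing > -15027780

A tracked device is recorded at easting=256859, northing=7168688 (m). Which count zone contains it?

Z-9

1.73·256859 + 1.75·7168688 = 12989570.070, which is > 12938507
-1.46·256859 + 1.19·7168688 = 8155724.580, which is > 8121385
-0.9·256859 − 2.07·7168688 = -15070357.260, which is < -15027780
This sign pattern matches Z-9.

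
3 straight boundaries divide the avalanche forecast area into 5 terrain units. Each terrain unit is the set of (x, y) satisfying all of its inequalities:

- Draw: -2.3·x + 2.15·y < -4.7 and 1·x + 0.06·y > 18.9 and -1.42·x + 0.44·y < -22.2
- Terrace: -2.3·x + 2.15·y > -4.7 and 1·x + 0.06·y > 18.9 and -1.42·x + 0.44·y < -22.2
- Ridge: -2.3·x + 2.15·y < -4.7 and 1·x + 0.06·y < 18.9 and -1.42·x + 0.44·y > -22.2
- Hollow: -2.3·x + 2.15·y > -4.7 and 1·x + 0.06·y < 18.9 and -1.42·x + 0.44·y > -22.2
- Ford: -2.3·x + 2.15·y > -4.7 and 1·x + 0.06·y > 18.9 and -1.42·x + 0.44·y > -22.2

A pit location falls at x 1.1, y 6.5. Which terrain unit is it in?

-2.3·1.1 + 2.15·6.5 = 11.445, which is > -4.7
1·1.1 + 0.06·6.5 = 1.490, which is < 18.9
-1.42·1.1 + 0.44·6.5 = 1.298, which is > -22.2
This sign pattern matches Hollow.

Hollow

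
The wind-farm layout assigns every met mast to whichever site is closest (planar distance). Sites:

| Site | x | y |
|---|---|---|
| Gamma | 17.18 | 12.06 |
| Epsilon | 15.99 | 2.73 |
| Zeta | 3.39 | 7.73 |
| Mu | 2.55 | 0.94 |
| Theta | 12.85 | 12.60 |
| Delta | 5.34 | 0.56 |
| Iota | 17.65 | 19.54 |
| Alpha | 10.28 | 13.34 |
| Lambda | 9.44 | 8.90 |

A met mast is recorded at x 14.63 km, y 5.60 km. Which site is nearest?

Epsilon

Squared distances to each site:
Gamma: 48.234; Epsilon: 10.086; Zeta: 130.875; Mu: 167.642; Theta: 52.168; Delta: 111.706; Iota: 203.444; Alpha: 78.830; Lambda: 37.826.
Minimum at Epsilon.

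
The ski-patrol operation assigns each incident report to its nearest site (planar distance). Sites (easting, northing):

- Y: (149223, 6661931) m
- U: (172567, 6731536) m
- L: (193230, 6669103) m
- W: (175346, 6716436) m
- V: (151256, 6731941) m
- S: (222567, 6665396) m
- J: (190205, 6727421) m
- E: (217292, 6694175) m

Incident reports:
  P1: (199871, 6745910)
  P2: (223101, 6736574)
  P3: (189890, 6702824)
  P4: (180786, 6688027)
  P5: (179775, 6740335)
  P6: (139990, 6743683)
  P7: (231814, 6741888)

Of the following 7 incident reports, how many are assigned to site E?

P1 → J
P2 → J
P3 → W
P4 → L
P5 → U
P6 → V
P7 → J
0 of the 7 go to E.

0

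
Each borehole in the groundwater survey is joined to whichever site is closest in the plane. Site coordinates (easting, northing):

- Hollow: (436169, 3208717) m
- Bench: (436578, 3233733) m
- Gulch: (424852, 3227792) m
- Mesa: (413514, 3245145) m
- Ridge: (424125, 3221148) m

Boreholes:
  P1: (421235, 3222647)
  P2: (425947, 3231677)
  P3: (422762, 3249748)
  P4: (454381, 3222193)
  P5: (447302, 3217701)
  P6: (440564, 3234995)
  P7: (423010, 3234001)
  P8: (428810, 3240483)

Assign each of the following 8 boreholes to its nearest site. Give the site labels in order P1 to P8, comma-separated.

P1 → Ridge (d²=10599101.00)
P2 → Gulch (d²=16292250.00)
P3 → Mesa (d²=106713113.00)
P4 → Bench (d²=450118409.00)
P5 → Hollow (d²=204655945.00)
P6 → Bench (d²=17480840.00)
P7 → Gulch (d²=41944645.00)
P8 → Bench (d²=105904324.00)

Ridge, Gulch, Mesa, Bench, Hollow, Bench, Gulch, Bench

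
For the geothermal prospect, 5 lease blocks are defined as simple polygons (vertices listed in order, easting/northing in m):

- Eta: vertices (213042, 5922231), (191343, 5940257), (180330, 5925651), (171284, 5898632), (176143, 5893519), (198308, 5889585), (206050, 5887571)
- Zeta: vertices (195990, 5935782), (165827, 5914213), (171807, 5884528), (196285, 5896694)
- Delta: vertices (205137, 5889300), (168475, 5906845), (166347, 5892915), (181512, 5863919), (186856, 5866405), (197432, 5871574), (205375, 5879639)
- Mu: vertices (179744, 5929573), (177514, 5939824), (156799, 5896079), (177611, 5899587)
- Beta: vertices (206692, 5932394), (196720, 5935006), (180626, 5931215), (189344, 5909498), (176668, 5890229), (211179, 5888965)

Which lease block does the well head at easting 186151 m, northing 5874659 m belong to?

Delta

Cast a ray rightward from (186151, 5874659). For each polygon, the edges (by vertex number in listed order) whose endpoints lie on opposite sides of northing = 5874659, where each meets that height, and whether that is right or left of the point:
Eta: no edge straddles that height → 0 crossings.
Zeta: no edge straddles that height → 0 crossings.
Delta: 3–4 at easting≈175894.9 (left), 6–7 at easting≈200470.3 (right) → 1 crossing.
Mu: no edge straddles that height → 0 crossings.
Beta: no edge straddles that height → 0 crossings.
Only Delta has an odd count, so the point is inside Delta.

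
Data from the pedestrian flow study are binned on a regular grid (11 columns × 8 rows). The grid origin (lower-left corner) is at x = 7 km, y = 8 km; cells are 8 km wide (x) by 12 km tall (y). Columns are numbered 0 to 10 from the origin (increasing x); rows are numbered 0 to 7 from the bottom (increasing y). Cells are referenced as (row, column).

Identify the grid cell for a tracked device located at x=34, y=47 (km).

(3, 3)

Column index: ⌊(34 − 7) / 8⌋ = ⌊3.375⌋ = 3
Row offset from origin: ⌊(47 − 8) / 12⌋ = ⌊3.250⌋ = 3 → row 3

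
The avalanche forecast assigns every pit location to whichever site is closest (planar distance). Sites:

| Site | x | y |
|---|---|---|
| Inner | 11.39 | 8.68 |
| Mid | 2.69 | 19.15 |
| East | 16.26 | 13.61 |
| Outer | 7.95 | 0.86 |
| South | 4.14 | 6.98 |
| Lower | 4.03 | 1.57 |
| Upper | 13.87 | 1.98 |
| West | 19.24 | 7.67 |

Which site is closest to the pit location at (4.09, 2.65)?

Lower

Squared distances to each site:
Inner: 89.651; Mid: 274.210; East: 268.231; Outer: 18.104; South: 18.751; Lower: 1.170; Upper: 96.097; West: 254.723.
Minimum at Lower.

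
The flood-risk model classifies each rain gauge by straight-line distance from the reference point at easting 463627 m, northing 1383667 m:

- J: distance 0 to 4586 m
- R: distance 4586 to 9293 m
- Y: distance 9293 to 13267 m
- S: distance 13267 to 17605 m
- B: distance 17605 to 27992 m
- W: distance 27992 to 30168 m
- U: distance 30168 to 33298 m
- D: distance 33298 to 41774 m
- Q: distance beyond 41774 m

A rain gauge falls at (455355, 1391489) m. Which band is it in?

Distance = √((455355−463627)² + (1391489−1383667)²) = √(68425984.000 + 61183684.000) = 11384.624 m.
9293 ≤ 11384.624 < 13267 → Y.

Y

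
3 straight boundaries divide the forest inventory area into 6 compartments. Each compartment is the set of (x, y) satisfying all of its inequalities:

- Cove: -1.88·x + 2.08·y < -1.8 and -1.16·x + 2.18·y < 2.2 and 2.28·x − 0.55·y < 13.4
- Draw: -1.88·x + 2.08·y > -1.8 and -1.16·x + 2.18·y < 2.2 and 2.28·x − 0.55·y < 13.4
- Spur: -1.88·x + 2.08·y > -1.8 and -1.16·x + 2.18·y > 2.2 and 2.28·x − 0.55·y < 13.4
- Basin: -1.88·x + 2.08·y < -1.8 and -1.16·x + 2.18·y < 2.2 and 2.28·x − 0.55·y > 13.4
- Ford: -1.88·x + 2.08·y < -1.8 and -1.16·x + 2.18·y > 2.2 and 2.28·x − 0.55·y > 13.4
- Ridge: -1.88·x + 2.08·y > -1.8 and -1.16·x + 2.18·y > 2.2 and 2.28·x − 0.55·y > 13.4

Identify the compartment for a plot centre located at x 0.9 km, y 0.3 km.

Draw

-1.88·0.9 + 2.08·0.3 = -1.068, which is > -1.8
-1.16·0.9 + 2.18·0.3 = -0.390, which is < 2.2
2.28·0.9 − 0.55·0.3 = 1.887, which is < 13.4
This sign pattern matches Draw.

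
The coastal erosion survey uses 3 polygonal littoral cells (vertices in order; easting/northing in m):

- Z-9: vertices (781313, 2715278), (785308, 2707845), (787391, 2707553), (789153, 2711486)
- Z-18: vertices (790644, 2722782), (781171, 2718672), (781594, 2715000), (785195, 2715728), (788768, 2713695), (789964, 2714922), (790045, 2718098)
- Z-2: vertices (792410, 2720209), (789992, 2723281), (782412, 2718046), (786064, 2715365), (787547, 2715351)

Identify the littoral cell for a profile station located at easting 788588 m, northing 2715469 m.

Cast a ray rightward from (788588, 2715469). For each polygon, the edges (by vertex number in listed order) whose endpoints lie on opposite sides of northing = 2715469, where each meets that height, and whether that is right or left of the point:
Z-9: no edge straddles that height → 0 crossings.
Z-18: 2–3 at easting≈781540.0 (left), 3–4 at easting≈783913.9 (left), 4–5 at easting≈785650.2 (left), 6–7 at easting≈789978.0 (right) → 1 crossing.
Z-2: 3–4 at easting≈785922.3 (left), 5–1 at easting≈787665.1 (left) → 0 crossings.
Only Z-18 has an odd count, so the point is inside Z-18.

Z-18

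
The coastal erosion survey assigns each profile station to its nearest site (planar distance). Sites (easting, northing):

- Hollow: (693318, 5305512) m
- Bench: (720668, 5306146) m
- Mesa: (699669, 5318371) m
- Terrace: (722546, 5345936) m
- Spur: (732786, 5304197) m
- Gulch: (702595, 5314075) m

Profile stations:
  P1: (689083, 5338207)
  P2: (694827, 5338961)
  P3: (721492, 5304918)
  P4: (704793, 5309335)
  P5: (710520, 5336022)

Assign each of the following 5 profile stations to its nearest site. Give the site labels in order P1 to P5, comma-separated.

Mesa, Mesa, Bench, Gulch, Terrace

P1 → Mesa (d²=505530292.00)
P2 → Mesa (d²=447393064.00)
P3 → Bench (d²=2186960.00)
P4 → Gulch (d²=27298804.00)
P5 → Terrace (d²=242912072.00)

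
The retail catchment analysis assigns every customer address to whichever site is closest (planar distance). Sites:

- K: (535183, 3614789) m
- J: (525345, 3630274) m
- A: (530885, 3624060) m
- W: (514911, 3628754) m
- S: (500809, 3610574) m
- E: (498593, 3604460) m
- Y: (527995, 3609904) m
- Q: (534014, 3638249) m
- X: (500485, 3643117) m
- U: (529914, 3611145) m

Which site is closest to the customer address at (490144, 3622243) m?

S

Squared distances to each site:
K: 2084073637.000; J: 1303607362.000; A: 1663130570.000; W: 655797410.000; S: 249907786.000; E: 387620690.000; Y: 1584949122.000; Q: 2180768936.000; X: 542660157.000; U: 1704818504.000.
Minimum at S.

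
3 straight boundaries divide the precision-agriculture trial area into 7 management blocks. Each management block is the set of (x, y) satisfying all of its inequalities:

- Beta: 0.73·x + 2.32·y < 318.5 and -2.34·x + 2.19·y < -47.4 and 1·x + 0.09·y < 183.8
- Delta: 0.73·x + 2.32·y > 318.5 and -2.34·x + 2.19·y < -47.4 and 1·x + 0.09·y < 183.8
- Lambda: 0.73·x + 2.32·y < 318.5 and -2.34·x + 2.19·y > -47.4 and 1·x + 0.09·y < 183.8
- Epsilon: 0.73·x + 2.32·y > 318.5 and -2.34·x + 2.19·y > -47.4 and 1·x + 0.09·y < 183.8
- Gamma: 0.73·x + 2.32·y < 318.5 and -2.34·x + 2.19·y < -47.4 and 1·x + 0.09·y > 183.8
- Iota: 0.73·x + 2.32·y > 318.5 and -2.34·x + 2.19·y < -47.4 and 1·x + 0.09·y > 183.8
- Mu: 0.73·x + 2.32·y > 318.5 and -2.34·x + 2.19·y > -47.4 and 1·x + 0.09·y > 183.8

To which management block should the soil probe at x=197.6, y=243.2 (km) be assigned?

0.73·197.6 + 2.32·243.2 = 708.472, which is > 318.5
-2.34·197.6 + 2.19·243.2 = 70.224, which is > -47.4
1·197.6 + 0.09·243.2 = 219.488, which is > 183.8
This sign pattern matches Mu.

Mu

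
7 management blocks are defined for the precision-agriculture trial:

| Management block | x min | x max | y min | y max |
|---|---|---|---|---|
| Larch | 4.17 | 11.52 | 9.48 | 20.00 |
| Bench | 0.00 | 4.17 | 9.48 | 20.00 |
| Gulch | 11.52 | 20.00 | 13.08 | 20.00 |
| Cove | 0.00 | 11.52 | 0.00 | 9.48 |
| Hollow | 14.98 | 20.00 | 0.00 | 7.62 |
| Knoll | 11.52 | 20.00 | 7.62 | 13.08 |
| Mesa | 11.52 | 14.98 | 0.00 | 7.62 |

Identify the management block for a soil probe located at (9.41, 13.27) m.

Larch

The point has x = 9.41 and y = 13.27.
Only Larch satisfies 4.17 ≤ x ≤ 11.52 and 9.48 ≤ y ≤ 20.00.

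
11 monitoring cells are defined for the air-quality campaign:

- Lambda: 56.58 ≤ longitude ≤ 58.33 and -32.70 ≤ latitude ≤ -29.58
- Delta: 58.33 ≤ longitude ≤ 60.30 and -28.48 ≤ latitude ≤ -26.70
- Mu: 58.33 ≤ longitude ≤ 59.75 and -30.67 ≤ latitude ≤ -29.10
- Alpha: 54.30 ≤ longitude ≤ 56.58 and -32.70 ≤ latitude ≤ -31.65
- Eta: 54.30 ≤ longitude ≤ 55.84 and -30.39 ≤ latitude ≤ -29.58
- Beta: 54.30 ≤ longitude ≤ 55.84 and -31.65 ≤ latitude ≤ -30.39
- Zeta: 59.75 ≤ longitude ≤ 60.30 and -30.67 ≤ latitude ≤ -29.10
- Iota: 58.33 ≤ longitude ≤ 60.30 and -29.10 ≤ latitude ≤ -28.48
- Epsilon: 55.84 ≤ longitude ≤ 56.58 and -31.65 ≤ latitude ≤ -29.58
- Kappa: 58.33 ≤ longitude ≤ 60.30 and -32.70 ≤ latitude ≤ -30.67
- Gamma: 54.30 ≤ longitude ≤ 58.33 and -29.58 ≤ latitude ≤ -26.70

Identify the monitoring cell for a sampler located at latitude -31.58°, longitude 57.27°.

The point has longitude = 57.27 and latitude = -31.58.
Only Lambda satisfies 56.58 ≤ longitude ≤ 58.33 and -32.70 ≤ latitude ≤ -29.58.

Lambda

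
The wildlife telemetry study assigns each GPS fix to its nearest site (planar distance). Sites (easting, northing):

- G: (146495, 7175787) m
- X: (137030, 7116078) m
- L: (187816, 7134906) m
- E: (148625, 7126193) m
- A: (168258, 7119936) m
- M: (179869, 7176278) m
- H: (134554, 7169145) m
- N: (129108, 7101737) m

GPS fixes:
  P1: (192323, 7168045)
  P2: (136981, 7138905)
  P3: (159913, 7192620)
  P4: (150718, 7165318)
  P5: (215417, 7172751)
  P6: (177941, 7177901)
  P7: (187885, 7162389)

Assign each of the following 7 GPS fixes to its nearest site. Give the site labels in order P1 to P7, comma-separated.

P1 → M (d²=222884405.00)
P2 → E (d²=297177680.00)
P3 → G (d²=463392613.00)
P4 → G (d²=127433690.00)
P5 → M (d²=1276100033.00)
P6 → M (d²=6351313.00)
P7 → M (d²=257160577.00)

M, E, G, G, M, M, M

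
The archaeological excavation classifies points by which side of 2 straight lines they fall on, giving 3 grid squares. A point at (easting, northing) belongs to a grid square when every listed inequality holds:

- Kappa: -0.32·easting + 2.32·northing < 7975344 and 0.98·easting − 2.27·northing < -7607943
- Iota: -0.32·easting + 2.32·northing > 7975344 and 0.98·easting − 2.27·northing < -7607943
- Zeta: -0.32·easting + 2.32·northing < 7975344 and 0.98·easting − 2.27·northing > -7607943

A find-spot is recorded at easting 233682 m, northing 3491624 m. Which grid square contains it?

-0.32·233682 + 2.32·3491624 = 8025789.440, which is > 7975344
0.98·233682 − 2.27·3491624 = -7696978.120, which is < -7607943
This sign pattern matches Iota.

Iota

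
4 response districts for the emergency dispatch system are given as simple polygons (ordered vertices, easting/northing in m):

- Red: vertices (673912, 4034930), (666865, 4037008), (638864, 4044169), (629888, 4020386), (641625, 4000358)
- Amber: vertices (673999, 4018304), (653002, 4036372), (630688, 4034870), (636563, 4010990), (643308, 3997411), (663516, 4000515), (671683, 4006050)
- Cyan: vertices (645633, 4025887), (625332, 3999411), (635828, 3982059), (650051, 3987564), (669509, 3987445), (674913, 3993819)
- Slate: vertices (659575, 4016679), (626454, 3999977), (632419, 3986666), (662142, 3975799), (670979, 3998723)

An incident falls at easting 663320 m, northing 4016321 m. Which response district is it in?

Amber

Cast a ray rightward from (663320, 4016321). For each polygon, the edges (by vertex number in listed order) whose endpoints lie on opposite sides of northing = 4016321, where each meets that height, and whether that is right or left of the point:
Red: 4–5 at easting≈632270.2 (left), 5–1 at easting≈656532.9 (left) → 0 crossings.
Amber: 3–4 at easting≈635251.5 (left), 7–1 at easting≈673624.2 (right) → 1 crossing.
Cyan: 1–2 at easting≈638298.1 (left), 6–1 at easting≈654367.3 (left) → 0 crossings.
Slate: 1–2 at easting≈658865.1 (left), 5–1 at easting≈659802.4 (left) → 0 crossings.
Only Amber has an odd count, so the point is inside Amber.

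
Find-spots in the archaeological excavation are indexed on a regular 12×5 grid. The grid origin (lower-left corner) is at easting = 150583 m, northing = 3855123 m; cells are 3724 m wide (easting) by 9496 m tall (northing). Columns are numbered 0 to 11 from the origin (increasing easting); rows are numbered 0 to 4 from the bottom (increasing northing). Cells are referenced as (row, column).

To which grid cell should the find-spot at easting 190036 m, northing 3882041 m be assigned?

Column index: ⌊(190036 − 150583) / 3724⌋ = ⌊10.594⌋ = 10
Row offset from origin: ⌊(3882041 − 3855123) / 9496⌋ = ⌊2.835⌋ = 2 → row 2

(2, 10)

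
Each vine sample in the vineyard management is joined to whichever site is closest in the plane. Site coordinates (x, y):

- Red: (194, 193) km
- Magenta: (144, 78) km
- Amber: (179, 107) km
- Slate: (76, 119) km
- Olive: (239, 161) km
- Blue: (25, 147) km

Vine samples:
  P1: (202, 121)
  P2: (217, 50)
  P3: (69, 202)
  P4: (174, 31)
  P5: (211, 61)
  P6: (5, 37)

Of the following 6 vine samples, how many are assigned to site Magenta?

1

P1 → Amber
P2 → Amber
P3 → Blue
P4 → Magenta
P5 → Amber
P6 → Slate
1 of the 6 goes to Magenta.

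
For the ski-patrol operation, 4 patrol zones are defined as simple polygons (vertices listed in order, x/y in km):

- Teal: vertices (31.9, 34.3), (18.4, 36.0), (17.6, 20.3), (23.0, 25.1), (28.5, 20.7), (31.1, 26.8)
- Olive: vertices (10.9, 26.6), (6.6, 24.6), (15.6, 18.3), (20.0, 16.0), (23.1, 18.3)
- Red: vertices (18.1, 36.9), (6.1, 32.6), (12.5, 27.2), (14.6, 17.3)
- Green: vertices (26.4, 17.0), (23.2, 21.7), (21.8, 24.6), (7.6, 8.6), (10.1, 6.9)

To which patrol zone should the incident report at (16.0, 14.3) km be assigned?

Cast a ray rightward from (16.0, 14.3). For each polygon, the edges (by vertex number in listed order) whose endpoints lie on opposite sides of y = 14.3, where each meets that height, and whether that is right or left of the point:
Teal: no edge straddles that height → 0 crossings.
Olive: no edge straddles that height → 0 crossings.
Red: no edge straddles that height → 0 crossings.
Green: 3–4 at x≈12.66 (left), 5–1 at x≈22.04 (right) → 1 crossing.
Only Green has an odd count, so the point is inside Green.

Green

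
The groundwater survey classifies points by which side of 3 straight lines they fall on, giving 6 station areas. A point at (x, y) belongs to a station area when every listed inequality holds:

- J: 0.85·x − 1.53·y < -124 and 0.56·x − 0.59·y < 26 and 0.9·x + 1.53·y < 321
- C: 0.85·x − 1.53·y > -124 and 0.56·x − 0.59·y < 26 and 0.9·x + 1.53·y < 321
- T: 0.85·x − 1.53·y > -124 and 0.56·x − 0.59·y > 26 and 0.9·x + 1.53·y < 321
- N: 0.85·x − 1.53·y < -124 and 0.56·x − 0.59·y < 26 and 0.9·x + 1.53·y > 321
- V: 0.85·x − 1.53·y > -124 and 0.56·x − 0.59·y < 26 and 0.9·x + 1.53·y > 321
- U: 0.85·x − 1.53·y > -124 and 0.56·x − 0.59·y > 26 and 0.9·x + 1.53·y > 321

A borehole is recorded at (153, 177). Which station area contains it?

0.85·153 − 1.53·177 = -140.760, which is < -124
0.56·153 − 0.59·177 = -18.750, which is < 26
0.9·153 + 1.53·177 = 408.510, which is > 321
This sign pattern matches N.

N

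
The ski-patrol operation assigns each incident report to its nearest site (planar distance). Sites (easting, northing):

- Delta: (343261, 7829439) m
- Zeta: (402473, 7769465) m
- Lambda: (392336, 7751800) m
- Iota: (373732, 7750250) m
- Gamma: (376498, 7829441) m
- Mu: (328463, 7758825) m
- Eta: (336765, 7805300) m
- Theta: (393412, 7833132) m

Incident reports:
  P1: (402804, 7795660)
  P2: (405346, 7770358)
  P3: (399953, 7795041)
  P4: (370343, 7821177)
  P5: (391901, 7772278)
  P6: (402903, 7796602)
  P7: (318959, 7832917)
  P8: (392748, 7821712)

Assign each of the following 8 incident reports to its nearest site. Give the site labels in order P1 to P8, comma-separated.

P1 → Zeta (d²=686287586.00)
P2 → Zeta (d²=9051578.00)
P3 → Zeta (d²=660482176.00)
P4 → Gamma (d²=106177721.00)
P5 → Zeta (d²=119680153.00)
P6 → Zeta (d²=736601669.00)
P7 → Delta (d²=602683688.00)
P8 → Theta (d²=130857296.00)

Zeta, Zeta, Zeta, Gamma, Zeta, Zeta, Delta, Theta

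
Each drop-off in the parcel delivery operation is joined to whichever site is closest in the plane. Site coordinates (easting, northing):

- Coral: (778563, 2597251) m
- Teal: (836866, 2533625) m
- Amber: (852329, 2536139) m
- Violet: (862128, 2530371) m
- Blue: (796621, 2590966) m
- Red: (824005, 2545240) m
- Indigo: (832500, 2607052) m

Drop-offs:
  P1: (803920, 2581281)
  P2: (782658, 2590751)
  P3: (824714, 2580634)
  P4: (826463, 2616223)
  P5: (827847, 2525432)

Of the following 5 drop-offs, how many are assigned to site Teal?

P1 → Blue
P2 → Coral
P3 → Indigo
P4 → Indigo
P5 → Teal
1 of the 5 goes to Teal.

1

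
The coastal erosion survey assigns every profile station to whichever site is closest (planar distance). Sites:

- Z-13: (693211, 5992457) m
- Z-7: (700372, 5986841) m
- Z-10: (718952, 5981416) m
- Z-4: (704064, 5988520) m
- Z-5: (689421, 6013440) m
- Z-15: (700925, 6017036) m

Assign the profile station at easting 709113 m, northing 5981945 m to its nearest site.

Z-4

Squared distances to each site:
Z-13: 363375748.000; Z-7: 100375897.000; Z-10: 97085762.000; Z-4: 68723026.000; Z-5: 1379709889.000; Z-15: 1298421625.000.
Minimum at Z-4.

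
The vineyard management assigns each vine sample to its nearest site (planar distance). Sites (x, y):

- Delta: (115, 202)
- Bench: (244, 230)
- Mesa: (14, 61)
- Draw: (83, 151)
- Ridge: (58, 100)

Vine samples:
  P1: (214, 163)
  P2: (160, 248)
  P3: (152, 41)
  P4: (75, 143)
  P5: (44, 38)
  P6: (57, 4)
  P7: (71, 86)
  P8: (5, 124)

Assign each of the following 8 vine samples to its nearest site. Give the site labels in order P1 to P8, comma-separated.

Bench, Delta, Ridge, Draw, Mesa, Mesa, Ridge, Ridge

P1 → Bench (d²=5389.00)
P2 → Delta (d²=4141.00)
P3 → Ridge (d²=12317.00)
P4 → Draw (d²=128.00)
P5 → Mesa (d²=1429.00)
P6 → Mesa (d²=5098.00)
P7 → Ridge (d²=365.00)
P8 → Ridge (d²=3385.00)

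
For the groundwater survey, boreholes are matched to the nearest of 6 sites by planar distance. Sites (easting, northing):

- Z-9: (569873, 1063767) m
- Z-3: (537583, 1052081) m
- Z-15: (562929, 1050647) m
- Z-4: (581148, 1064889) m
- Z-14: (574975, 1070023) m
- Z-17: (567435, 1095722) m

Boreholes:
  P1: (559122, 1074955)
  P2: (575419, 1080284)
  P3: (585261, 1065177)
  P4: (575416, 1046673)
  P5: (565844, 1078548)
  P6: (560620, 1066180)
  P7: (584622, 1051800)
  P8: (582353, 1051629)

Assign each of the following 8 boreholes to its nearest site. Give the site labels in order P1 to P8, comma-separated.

Z-9, Z-14, Z-4, Z-15, Z-14, Z-9, Z-4, Z-4

P1 → Z-9 (d²=240755345.00)
P2 → Z-14 (d²=105485257.00)
P3 → Z-4 (d²=16999713.00)
P4 → Z-15 (d²=171717845.00)
P5 → Z-14 (d²=156050786.00)
P6 → Z-9 (d²=91440578.00)
P7 → Z-4 (d²=183390597.00)
P8 → Z-4 (d²=177279625.00)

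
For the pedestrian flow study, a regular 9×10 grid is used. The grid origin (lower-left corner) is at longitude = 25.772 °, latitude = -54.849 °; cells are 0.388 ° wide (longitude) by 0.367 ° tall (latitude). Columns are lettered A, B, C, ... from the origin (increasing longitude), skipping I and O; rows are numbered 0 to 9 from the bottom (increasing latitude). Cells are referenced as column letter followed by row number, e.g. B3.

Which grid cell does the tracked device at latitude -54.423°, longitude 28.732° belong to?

H1

Column index: ⌊(28.732 − 25.772) / 0.388⌋ = ⌊7.629⌋ = 7 → column H
Row offset from origin: ⌊(-54.423 − -54.849) / 0.367⌋ = ⌊1.161⌋ = 1 → row 1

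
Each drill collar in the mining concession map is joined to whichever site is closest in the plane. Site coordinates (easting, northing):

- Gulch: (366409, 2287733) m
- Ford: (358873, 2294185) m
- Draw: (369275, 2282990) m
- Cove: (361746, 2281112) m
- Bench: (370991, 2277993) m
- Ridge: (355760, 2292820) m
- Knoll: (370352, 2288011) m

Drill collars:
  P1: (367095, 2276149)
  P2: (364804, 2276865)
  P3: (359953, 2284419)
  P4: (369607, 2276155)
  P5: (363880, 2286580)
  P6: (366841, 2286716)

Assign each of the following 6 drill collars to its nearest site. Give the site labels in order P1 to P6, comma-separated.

P1 → Bench (d²=18579152.00)
P2 → Cove (d²=27388373.00)
P3 → Cove (d²=14151098.00)
P4 → Bench (d²=5293700.00)
P5 → Gulch (d²=7725250.00)
P6 → Gulch (d²=1220913.00)

Bench, Cove, Cove, Bench, Gulch, Gulch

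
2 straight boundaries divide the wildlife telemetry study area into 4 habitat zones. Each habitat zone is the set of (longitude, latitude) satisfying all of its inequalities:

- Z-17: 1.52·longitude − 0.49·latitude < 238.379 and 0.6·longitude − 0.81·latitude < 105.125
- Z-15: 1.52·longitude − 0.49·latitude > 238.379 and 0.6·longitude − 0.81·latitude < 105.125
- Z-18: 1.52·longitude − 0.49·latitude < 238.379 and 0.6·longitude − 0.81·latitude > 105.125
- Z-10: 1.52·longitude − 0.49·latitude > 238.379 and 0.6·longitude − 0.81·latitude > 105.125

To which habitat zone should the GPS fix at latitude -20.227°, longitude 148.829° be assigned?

Z-18

1.52·148.829 − 0.49·-20.227 = 236.131, which is < 238.379
0.6·148.829 − 0.81·-20.227 = 105.681, which is > 105.125
This sign pattern matches Z-18.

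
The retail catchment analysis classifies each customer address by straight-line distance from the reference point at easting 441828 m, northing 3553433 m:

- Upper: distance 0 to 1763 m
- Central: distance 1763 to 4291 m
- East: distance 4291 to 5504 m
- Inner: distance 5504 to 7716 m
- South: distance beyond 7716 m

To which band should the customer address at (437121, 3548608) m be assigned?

Distance = √((437121−441828)² + (3548608−3553433)²) = √(22155849.000 + 23280625.000) = 6740.658 m.
5504 ≤ 6740.658 < 7716 → Inner.

Inner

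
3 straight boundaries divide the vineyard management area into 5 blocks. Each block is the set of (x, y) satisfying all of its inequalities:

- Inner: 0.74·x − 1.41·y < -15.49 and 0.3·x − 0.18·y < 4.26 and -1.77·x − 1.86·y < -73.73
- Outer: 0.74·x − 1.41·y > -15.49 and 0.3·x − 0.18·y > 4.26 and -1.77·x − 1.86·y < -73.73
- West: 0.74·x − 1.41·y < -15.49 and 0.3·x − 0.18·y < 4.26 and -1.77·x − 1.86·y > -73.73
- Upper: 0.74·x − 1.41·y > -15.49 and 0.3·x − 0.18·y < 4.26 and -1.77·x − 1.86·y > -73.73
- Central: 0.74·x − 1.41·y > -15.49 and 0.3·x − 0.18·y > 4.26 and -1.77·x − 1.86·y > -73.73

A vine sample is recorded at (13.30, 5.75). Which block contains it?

Upper

0.74·13.30 − 1.41·5.75 = 1.735, which is > -15.49
0.3·13.30 − 0.18·5.75 = 2.955, which is < 4.26
-1.77·13.30 − 1.86·5.75 = -34.236, which is > -73.73
This sign pattern matches Upper.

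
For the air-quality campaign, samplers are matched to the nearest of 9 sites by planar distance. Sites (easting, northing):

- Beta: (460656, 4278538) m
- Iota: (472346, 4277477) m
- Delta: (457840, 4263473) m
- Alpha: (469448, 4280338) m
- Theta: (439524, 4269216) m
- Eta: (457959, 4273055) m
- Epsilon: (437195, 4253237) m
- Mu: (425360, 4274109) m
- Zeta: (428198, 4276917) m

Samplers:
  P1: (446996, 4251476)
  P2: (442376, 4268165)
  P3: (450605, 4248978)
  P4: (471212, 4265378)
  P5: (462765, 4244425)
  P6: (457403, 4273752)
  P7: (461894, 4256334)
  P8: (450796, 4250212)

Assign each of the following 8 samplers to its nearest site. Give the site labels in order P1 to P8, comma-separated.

Epsilon, Theta, Epsilon, Iota, Delta, Eta, Delta, Epsilon

P1 → Epsilon (d²=99160722.00)
P2 → Theta (d²=9238505.00)
P3 → Epsilon (d²=197967181.00)
P4 → Iota (d²=147671757.00)
P5 → Delta (d²=387081929.00)
P6 → Eta (d²=794945.00)
P7 → Delta (d²=67400237.00)
P8 → Epsilon (d²=194137826.00)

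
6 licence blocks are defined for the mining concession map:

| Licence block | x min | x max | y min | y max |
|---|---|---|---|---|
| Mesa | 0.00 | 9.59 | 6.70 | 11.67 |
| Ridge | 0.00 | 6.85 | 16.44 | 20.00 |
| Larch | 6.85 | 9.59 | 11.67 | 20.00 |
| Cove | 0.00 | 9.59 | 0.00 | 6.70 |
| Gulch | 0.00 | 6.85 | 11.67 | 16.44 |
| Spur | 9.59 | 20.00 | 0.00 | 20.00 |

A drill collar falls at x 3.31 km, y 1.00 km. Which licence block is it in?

Cove

The point has x = 3.31 and y = 1.00.
Only Cove satisfies 0.00 ≤ x ≤ 9.59 and 0.00 ≤ y ≤ 6.70.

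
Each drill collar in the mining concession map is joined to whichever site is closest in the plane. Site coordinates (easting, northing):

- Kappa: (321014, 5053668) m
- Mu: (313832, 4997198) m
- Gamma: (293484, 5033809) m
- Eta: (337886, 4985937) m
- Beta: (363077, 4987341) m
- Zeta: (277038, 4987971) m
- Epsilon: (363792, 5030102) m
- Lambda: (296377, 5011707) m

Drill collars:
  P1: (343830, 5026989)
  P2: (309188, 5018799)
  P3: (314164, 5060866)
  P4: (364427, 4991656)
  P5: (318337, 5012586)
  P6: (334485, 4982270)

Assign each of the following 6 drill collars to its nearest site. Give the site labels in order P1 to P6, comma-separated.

Epsilon, Lambda, Kappa, Beta, Mu, Eta

P1 → Epsilon (d²=408172213.00)
P2 → Lambda (d²=214418185.00)
P3 → Kappa (d²=98733704.00)
P4 → Beta (d²=20441725.00)
P5 → Mu (d²=257085569.00)
P6 → Eta (d²=25013690.00)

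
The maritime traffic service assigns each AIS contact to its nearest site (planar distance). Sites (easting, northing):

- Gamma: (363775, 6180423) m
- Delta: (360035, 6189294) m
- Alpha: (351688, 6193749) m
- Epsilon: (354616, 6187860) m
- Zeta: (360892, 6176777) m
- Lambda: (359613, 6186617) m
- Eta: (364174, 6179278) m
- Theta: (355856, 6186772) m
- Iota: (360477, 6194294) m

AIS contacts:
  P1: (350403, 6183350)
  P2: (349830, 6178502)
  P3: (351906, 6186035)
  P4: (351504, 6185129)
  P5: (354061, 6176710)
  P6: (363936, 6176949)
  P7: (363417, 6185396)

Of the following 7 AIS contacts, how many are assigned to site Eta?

1

P1 → Epsilon
P2 → Theta
P3 → Epsilon
P4 → Epsilon
P5 → Zeta
P6 → Eta
P7 → Lambda
1 of the 7 goes to Eta.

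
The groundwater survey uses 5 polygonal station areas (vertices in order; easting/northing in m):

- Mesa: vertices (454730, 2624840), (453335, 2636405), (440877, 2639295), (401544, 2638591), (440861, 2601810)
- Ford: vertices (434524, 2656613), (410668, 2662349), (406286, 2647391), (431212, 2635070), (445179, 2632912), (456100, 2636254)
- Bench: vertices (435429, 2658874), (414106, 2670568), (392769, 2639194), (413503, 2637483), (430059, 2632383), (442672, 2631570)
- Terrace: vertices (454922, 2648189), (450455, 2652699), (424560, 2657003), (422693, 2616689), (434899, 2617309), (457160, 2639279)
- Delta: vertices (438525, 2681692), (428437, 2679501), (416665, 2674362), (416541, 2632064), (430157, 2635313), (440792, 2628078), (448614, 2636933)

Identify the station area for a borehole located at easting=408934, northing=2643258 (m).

Cast a ray rightward from (408934, 2643258). For each polygon, the edges (by vertex number in listed order) whose endpoints lie on opposite sides of northing = 2643258, where each meets that height, and whether that is right or left of the point:
Mesa: no edge straddles that height → 0 crossings.
Ford: 3–4 at easting≈414647.3 (right), 6–1 at easting≈448677.3 (right) → 2 crossings.
Bench: 2–3 at easting≈395532.9 (left), 6–1 at easting≈439571.5 (right) → 1 crossing.
Terrace: 3–4 at easting≈423923.4 (right), 6–1 at easting≈456160.6 (right) → 2 crossings.
Delta: 3–4 at easting≈416573.8 (right), 7–1 at easting≈447188.3 (right) → 2 crossings.
Only Bench has an odd count, so the point is inside Bench.

Bench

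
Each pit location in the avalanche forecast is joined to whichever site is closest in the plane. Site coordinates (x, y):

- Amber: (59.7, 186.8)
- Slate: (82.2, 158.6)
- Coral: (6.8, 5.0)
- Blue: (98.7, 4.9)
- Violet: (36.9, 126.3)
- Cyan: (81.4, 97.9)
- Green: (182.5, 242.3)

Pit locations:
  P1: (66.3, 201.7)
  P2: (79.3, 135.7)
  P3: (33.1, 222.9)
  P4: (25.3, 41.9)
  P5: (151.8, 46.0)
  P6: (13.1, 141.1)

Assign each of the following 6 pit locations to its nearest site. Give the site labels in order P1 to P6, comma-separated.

P1 → Amber (d²=265.57)
P2 → Slate (d²=532.82)
P3 → Amber (d²=2010.77)
P4 → Coral (d²=1703.86)
P5 → Blue (d²=4508.82)
P6 → Violet (d²=785.48)

Amber, Slate, Amber, Coral, Blue, Violet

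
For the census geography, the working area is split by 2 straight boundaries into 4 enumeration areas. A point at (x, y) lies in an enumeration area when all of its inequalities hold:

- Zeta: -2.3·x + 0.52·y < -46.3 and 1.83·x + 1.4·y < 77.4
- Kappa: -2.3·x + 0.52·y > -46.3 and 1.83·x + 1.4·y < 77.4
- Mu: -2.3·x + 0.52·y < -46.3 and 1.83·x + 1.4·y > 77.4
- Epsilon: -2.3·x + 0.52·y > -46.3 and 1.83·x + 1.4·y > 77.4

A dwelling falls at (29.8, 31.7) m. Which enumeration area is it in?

-2.3·29.8 + 0.52·31.7 = -52.056, which is < -46.3
1.83·29.8 + 1.4·31.7 = 98.914, which is > 77.4
This sign pattern matches Mu.

Mu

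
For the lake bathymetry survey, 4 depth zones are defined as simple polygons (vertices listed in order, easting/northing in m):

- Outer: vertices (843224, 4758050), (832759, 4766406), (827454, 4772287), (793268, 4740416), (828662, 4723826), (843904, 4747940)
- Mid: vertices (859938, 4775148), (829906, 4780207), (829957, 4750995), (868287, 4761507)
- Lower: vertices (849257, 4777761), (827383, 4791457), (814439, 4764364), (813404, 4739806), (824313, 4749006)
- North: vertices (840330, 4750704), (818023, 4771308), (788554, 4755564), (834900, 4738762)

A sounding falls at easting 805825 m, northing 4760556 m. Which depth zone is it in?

North

Cast a ray rightward from (805825, 4760556). For each polygon, the edges (by vertex number in listed order) whose endpoints lie on opposite sides of northing = 4760556, where each meets that height, and whether that is right or left of the point:
Outer: 1–2 at easting≈840085.5 (right), 3–4 at easting≈814870.9 (right) → 2 crossings.
Mid: 2–3 at easting≈829940.3 (right), 3–4 at easting≈864819.4 (right) → 2 crossings.
Lower: 3–4 at easting≈814278.5 (right), 5–1 at easting≈834332.2 (right) → 2 crossings.
North: 1–2 at easting≈829663.7 (right), 2–3 at easting≈797897.8 (left) → 1 crossing.
Only North has an odd count, so the point is inside North.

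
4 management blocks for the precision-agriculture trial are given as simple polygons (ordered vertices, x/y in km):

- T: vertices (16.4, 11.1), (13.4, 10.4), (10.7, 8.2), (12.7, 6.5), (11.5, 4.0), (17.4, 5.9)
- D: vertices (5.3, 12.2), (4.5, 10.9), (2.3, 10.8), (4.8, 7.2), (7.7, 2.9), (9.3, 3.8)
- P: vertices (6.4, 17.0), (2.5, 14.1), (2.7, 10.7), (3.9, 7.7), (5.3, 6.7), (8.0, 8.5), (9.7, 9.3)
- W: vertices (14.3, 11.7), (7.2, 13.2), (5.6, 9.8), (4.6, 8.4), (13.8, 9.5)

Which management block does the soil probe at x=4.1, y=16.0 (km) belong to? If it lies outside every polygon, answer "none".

none

Cast a ray rightward from (4.1, 16.0). For each polygon, the edges (by vertex number in listed order) whose endpoints lie on opposite sides of y = 16.0, where each meets that height, and whether that is right or left of the point:
T: no edge straddles that height → 0 crossings.
D: no edge straddles that height → 0 crossings.
P: 1–2 at x≈5.06 (right), 7–1 at x≈6.83 (right) → 2 crossings.
W: no edge straddles that height → 0 crossings.
All counts are even, so the point lies outside every listed polygon.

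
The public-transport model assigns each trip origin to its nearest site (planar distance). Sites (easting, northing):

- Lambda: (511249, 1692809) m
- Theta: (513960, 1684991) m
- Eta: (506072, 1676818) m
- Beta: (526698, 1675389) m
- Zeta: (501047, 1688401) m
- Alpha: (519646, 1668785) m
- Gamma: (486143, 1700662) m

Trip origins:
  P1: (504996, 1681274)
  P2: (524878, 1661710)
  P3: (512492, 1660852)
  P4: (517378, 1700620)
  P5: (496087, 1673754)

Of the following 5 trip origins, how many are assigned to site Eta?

P1 → Eta
P2 → Alpha
P3 → Alpha
P4 → Lambda
P5 → Eta
2 of the 5 go to Eta.

2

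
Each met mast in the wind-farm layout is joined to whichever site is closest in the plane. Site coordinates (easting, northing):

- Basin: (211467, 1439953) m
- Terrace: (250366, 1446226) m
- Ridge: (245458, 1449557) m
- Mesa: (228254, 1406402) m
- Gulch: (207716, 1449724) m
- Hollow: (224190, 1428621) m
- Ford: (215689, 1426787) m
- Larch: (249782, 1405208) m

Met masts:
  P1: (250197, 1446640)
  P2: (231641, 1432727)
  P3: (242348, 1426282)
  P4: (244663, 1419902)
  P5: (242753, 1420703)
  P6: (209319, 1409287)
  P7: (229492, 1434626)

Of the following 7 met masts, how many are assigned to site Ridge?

P1 → Terrace
P2 → Hollow
P3 → Hollow
P4 → Larch
P5 → Larch
P6 → Ford
P7 → Hollow
0 of the 7 go to Ridge.

0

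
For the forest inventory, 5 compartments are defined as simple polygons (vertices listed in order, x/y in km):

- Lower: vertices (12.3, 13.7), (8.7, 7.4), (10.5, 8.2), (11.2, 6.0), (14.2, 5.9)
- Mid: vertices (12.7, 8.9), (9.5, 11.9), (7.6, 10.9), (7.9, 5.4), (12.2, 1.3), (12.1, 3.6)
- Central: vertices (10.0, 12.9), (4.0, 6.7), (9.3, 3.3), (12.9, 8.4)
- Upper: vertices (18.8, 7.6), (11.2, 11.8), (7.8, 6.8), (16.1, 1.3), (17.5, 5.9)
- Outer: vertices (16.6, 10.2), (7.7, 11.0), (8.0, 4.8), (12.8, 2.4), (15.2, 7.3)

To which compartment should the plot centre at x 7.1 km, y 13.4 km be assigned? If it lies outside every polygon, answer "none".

Cast a ray rightward from (7.1, 13.4). For each polygon, the edges (by vertex number in listed order) whose endpoints lie on opposite sides of y = 13.4, where each meets that height, and whether that is right or left of the point:
Lower: 1–2 at x≈12.13 (right), 5–1 at x≈12.37 (right) → 2 crossings.
Mid: no edge straddles that height → 0 crossings.
Central: no edge straddles that height → 0 crossings.
Upper: no edge straddles that height → 0 crossings.
Outer: no edge straddles that height → 0 crossings.
All counts are even, so the point lies outside every listed polygon.

none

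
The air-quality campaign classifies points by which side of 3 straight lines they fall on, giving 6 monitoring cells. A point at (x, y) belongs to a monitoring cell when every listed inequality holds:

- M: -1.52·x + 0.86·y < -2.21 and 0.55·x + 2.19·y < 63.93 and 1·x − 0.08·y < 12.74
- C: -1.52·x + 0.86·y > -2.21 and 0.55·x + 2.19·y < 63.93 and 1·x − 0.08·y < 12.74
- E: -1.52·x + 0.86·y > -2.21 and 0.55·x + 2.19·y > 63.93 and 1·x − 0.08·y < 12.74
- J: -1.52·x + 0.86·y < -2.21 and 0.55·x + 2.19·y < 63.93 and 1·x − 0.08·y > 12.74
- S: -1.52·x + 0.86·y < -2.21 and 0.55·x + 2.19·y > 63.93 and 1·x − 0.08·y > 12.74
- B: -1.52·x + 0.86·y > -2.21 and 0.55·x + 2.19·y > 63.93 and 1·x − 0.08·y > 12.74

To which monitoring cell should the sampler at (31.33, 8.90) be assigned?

-1.52·31.33 + 0.86·8.90 = -39.968, which is < -2.21
0.55·31.33 + 2.19·8.90 = 36.722, which is < 63.93
1·31.33 − 0.08·8.90 = 30.618, which is > 12.74
This sign pattern matches J.

J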